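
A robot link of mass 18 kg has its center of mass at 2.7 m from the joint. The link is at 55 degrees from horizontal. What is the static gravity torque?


tau = m*g*L*cos(angle)
= 18 * 9.81 * 2.7 * cos(55 deg)
= 18 * 9.81 * 2.7 * 0.5736
= 273.4617 Nm


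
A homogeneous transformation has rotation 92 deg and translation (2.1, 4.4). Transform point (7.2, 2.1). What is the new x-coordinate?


x' = cos(theta)*px - sin(theta)*py + tx
= -0.0349*7.2 - 0.9994*2.1 + 2.1
= -0.25


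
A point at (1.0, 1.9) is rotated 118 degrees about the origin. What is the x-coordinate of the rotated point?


x' = x*cos(theta) - y*sin(theta)
cos(118 deg) = -0.4695, sin(118 deg) = 0.8829
x' = 1.0 * -0.4695 - 1.9 * 0.8829
= -0.4695 - 1.6776
= -2.1471


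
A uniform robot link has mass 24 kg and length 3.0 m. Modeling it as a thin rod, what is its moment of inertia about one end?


I = (1/3) * m * L^2
= (1/3) * 24 * 3.0^2
= 0.333333 * 24 * 9.0
= 72.0 kg*m^2


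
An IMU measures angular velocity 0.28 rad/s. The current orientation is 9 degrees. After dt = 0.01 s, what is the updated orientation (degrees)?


delta_theta = w * dt = 0.28 * 0.01 = 0.0028 rad
= 0.1604 deg
theta_new = 9 + 0.1604 = 9.1604 deg


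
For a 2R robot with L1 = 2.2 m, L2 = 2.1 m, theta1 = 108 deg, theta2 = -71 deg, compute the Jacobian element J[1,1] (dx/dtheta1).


J[1,1] = -L1*sin(t1) - L2*sin(t1+t2)
= -2.2*sin(108) - 2.1*sin(37)
= -3.3561


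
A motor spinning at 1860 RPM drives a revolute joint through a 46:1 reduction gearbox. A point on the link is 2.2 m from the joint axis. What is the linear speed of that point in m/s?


omega_motor = 1860 * 2*pi/60 = 194.7787 rad/s
omega_joint = omega_motor / 46 = 4.2343 rad/s
v = omega_joint * r = 4.2343 * 2.2
= 9.3155 m/s


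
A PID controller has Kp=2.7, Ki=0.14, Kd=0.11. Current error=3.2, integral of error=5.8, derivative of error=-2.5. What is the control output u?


u = Kp*e + Ki*int(e) + Kd*de/dt
= 2.7*3.2 + 0.14*5.8 + 0.11*(-2.5)
= 8.64 + 0.812 + -0.275
= 9.177


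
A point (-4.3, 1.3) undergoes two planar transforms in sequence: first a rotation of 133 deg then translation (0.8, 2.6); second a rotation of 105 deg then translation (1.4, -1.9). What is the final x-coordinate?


After transform 1:
x1 = cos(133)*-4.3 - sin(133)*1.3 + 0.8 = 2.7818
y1 = sin(133)*-4.3 + cos(133)*1.3 + 2.6 = -1.4314
After transform 2:
x2 = cos(105)*2.7818 - sin(105)*-1.4314 + 1.4
= 2.0627


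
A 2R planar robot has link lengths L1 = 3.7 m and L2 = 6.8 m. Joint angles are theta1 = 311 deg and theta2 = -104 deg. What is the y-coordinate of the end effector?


Convert angles to radians: theta1 = 5.428, theta2 = -1.8151
y = L1*sin(theta1) + L2*sin(theta1+theta2)
y = -2.7924 + -3.0871
y = -5.8796


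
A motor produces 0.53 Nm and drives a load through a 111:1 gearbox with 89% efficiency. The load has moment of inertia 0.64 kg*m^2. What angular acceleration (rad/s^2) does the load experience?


tau_out = tau_motor * N * eta
= 0.53 * 111 * 0.89 = 52.3587 Nm
alpha = tau_out / I = 52.3587 / 0.64
= 81.8105 rad/s^2


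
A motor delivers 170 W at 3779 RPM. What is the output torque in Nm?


omega = 3779 * 2*pi/60 = 395.736 rad/s
tau = P / omega = 170 / 395.736
= 0.4296 Nm


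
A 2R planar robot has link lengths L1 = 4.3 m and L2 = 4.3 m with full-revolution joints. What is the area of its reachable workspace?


r_max = L1 + L2 = 8.6 m
r_min = |L1 - L2| = 0.0 m
Area = pi*(r_max^2 - r_min^2)
= pi*(73.96 - 0.0)
= pi * 73.96
= 232.3522 m^2


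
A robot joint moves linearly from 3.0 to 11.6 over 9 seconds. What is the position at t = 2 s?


s = t/T = 2/9 = 0.2222
p(t) = p0 + (pf-p0)*s
= 3.0 + (11.6 - 3.0) * 0.2222
= 4.9111


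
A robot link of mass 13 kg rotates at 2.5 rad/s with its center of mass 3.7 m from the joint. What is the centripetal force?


F = m * omega^2 * r
= 13 * 2.5^2 * 3.7
= 13 * 6.25 * 3.7
= 300.625 N


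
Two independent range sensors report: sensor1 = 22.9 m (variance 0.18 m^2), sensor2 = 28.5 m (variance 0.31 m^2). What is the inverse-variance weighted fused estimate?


w1 = (1/var1) / (1/var1 + 1/var2)
   = 5.5556 / (5.5556 + 3.2258) = 0.6327
w2 = 1 - w1 = 0.3673
fused = w1*s1 + w2*s2 = 14.4878 + 10.4694
= 24.9571 m


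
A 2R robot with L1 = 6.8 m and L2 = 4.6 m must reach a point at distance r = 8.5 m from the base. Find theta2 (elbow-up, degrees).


cos(theta2) = (r^2 - L1^2 - L2^2) / (2*L1*L2)
cos(theta2) = (72.25 - 46.24 - 21.16) / 62.56
cos(theta2) = 0.077526
theta2 = 85.5537 degrees


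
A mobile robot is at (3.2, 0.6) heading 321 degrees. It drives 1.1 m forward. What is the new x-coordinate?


x_new = x0 + d*cos(theta)
= 3.2 + 1.1*cos(321)
= 3.2 + 0.8549
= 4.0549


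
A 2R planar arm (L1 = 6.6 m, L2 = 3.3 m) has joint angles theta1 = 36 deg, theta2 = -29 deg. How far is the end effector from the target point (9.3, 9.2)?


End effector via forward kinematics:
x = L1*cos(t1) + L2*cos(t1+t2) = 8.6149
y = L1*sin(t1) + L2*sin(t1+t2) = 4.2816
Distance to target:
d = sqrt((9.3 - 8.6149)^2 + (9.2 - 4.2816)^2)
= sqrt(0.4693 + 24.1911)
= 4.9659 m


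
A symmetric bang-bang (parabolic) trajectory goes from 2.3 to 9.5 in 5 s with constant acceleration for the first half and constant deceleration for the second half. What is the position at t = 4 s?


Symmetric rest-to-rest: each phase covers (pf-p0)/2 in time T/2. 0.5*a*(T/2)^2 = (pf-p0)/2 => a = 4*(pf-p0)/T^2
a = 4*(9.5-2.3)/5^2 = 1.152
t = 4 is in the deceleration phase (t > T/2).
p = pf - 0.5*a*(T-t)^2 = 9.5 - 0.5*1.152*1^2
= 8.924


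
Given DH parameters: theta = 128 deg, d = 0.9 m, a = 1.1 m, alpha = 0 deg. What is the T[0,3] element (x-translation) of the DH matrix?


T[0,3] = a * cos(theta)
= 1.1 * cos(128 deg)
= 1.1 * -0.6157
= -0.6772


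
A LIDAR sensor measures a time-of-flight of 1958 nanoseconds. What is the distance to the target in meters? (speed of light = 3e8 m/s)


tof = 1958 ns = 1.958e-06 s
dist = c * tof / 2
= 3e8 * 1.958e-06 / 2
= 293.7 m


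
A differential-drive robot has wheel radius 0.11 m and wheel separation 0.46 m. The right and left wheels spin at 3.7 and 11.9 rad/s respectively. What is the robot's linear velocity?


vR = r*wR = 0.11*3.7 = 0.407 m/s
vL = r*wL = 0.11*11.9 = 1.309 m/s
v = (vR+vL)/2 = 0.858 m/s
omega = (vR-vL)/L = -1.9609 rad/s
linear velocity = 0.858 m/s


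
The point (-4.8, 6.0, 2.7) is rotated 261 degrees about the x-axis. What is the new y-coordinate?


Rotation about x-axis: y' = y*cos(theta) - z*sin(theta)
= 6.0 * -0.1564 - 2.7 * -0.9877
= 1.7282


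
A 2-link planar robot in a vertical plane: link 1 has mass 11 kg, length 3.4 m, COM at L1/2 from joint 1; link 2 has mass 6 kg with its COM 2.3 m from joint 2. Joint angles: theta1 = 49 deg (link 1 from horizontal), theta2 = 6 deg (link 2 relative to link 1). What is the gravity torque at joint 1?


Horizontal distance from joint 1 to link-1 COM:
  x_c1 = (L1/2)*cos(t1) = 1.7 * 0.6561 = 1.1153 m
Horizontal distance from joint 1 to link-2 COM:
  x_c2 = L1*cos(t1) + Lc2*cos(t1+t2)
       = 3.4*0.6561 + 2.3*0.5736 = 3.5498 m
tau1 = m1*g*x_c1 + m2*g*x_c2
     = 11*9.81*1.1153 + 6*9.81*3.5498
     = 120.3521 + 208.9428
     = 329.2948 Nm


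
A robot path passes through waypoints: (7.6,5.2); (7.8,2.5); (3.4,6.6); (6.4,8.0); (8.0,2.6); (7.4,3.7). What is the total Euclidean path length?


Segment lengths:
  seg1 = sqrt((0.2)^2 + (-2.7)^2) = 2.7074
  seg2 = sqrt((-4.4)^2 + (4.1)^2) = 6.0141
  seg3 = sqrt((3.0)^2 + (1.4)^2) = 3.3106
  seg4 = sqrt((1.6)^2 + (-5.4)^2) = 5.6321
  seg5 = sqrt((-0.6)^2 + (1.1)^2) = 1.253
Total = 18.9172


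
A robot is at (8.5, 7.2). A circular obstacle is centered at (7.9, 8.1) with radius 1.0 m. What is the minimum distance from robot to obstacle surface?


center_dist = sqrt((8.5-7.9)^2 + (7.2-8.1)^2)
= sqrt(0.36 + 0.81)
= 1.0817
min_dist = center_dist - radius = 1.0817 - 1.0 = 0.0817 m


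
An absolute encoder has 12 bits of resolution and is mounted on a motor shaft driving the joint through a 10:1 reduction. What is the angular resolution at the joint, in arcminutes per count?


counts = 2^12 = 4096
effective counts at joint = 4096 * 10 = 40960
resolution = 360*60 / 40960
= 0.5273 arcmin/count


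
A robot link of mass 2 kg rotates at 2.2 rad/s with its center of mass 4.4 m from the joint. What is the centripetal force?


F = m * omega^2 * r
= 2 * 2.2^2 * 4.4
= 2 * 4.84 * 4.4
= 42.592 N


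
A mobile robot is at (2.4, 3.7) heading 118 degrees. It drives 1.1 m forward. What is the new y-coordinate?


y_new = y0 + d*sin(theta)
= 3.7 + 1.1*sin(118)
= 3.7 + 0.9712
= 4.6712


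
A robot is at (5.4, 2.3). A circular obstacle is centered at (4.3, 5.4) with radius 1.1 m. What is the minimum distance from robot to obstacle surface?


center_dist = sqrt((5.4-4.3)^2 + (2.3-5.4)^2)
= sqrt(1.21 + 9.61)
= 3.2894
min_dist = center_dist - radius = 3.2894 - 1.1 = 2.1894 m


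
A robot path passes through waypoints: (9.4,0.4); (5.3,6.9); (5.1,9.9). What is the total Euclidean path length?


Segment lengths:
  seg1 = sqrt((-4.1)^2 + (6.5)^2) = 7.6851
  seg2 = sqrt((-0.2)^2 + (3.0)^2) = 3.0067
Total = 10.6917


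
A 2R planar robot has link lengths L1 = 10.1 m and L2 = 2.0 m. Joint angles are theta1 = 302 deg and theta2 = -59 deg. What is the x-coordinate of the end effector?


Convert angles to radians: theta1 = 5.2709, theta2 = -1.0297
x = L1*cos(theta1) + L2*cos(theta1+theta2)
x = 5.3522 + -0.908
x = 4.4442


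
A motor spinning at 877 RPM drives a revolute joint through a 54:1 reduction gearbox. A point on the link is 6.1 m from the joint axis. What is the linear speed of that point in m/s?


omega_motor = 877 * 2*pi/60 = 91.8392 rad/s
omega_joint = omega_motor / 54 = 1.7007 rad/s
v = omega_joint * r = 1.7007 * 6.1
= 10.3744 m/s


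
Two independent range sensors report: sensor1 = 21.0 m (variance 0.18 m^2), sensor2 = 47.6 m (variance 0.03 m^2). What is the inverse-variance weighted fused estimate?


w1 = (1/var1) / (1/var1 + 1/var2)
   = 5.5556 / (5.5556 + 33.3333) = 0.1429
w2 = 1 - w1 = 0.8571
fused = w1*s1 + w2*s2 = 3.0 + 40.8
= 43.8 m


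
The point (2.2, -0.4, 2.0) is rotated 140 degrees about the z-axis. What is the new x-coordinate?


Rotation about z-axis: x' = x*cos(theta) - y*sin(theta)
= 2.2 * -0.766 - -0.4 * 0.6428
= -1.4282


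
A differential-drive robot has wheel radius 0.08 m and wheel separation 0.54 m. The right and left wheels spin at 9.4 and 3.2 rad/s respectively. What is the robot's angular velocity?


vR = r*wR = 0.08*9.4 = 0.752 m/s
vL = r*wL = 0.08*3.2 = 0.256 m/s
v = (vR+vL)/2 = 0.504 m/s
omega = (vR-vL)/L = 0.9185 rad/s
angular velocity = 0.9185 rad/s


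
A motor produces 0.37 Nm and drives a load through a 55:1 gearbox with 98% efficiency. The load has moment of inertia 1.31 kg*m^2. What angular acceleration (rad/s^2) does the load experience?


tau_out = tau_motor * N * eta
= 0.37 * 55 * 0.98 = 19.943 Nm
alpha = tau_out / I = 19.943 / 1.31
= 15.2237 rad/s^2


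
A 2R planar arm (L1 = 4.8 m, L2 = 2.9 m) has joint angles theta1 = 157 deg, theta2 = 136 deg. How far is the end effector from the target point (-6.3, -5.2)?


End effector via forward kinematics:
x = L1*cos(t1) + L2*cos(t1+t2) = -3.2853
y = L1*sin(t1) + L2*sin(t1+t2) = -0.794
Distance to target:
d = sqrt((-6.3 - -3.2853)^2 + (-5.2 - -0.794)^2)
= sqrt(9.0884 + 19.4132)
= 5.3387 m


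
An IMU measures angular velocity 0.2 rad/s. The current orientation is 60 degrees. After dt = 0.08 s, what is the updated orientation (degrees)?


delta_theta = w * dt = 0.2 * 0.08 = 0.016 rad
= 0.9167 deg
theta_new = 60 + 0.9167 = 60.9167 deg


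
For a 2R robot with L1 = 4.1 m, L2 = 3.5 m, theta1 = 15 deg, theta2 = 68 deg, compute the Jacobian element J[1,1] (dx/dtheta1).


J[1,1] = -L1*sin(t1) - L2*sin(t1+t2)
= -4.1*sin(15) - 3.5*sin(83)
= -4.5351


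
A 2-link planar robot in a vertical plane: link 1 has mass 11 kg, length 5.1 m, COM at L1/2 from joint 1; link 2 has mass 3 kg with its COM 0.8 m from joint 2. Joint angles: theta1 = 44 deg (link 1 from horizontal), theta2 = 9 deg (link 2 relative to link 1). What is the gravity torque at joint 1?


Horizontal distance from joint 1 to link-1 COM:
  x_c1 = (L1/2)*cos(t1) = 2.55 * 0.7193 = 1.8343 m
Horizontal distance from joint 1 to link-2 COM:
  x_c2 = L1*cos(t1) + Lc2*cos(t1+t2)
       = 5.1*0.7193 + 0.8*0.6018 = 4.1501 m
tau1 = m1*g*x_c1 + m2*g*x_c2
     = 11*9.81*1.8343 + 3*9.81*4.1501
     = 197.9411 + 122.137
     = 320.0781 Nm


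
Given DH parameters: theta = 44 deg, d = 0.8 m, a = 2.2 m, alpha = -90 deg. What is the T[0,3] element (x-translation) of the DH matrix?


T[0,3] = a * cos(theta)
= 2.2 * cos(44 deg)
= 2.2 * 0.7193
= 1.5825


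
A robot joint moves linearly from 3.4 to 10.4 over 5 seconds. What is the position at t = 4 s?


s = t/T = 4/5 = 0.8
p(t) = p0 + (pf-p0)*s
= 3.4 + (10.4 - 3.4) * 0.8
= 9.0


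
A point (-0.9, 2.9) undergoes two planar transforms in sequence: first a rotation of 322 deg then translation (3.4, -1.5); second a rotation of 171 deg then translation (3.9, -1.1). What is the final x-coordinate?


After transform 1:
x1 = cos(322)*-0.9 - sin(322)*2.9 + 3.4 = 4.4762
y1 = sin(322)*-0.9 + cos(322)*2.9 + -1.5 = 1.3393
After transform 2:
x2 = cos(171)*4.4762 - sin(171)*1.3393 + 3.9
= -0.7306


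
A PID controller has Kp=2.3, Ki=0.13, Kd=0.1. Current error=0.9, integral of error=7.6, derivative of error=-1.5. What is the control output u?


u = Kp*e + Ki*int(e) + Kd*de/dt
= 2.3*0.9 + 0.13*7.6 + 0.1*(-1.5)
= 2.07 + 0.988 + -0.15
= 2.908


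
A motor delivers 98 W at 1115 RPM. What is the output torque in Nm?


omega = 1115 * 2*pi/60 = 116.7625 rad/s
tau = P / omega = 98 / 116.7625
= 0.8393 Nm


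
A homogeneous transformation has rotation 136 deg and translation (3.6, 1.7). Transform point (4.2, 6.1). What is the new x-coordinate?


x' = cos(theta)*px - sin(theta)*py + tx
= -0.7193*4.2 - 0.6947*6.1 + 3.6
= -3.6586


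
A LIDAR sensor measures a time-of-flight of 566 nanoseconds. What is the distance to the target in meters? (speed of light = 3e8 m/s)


tof = 566 ns = 5.66e-07 s
dist = c * tof / 2
= 3e8 * 5.66e-07 / 2
= 84.9 m


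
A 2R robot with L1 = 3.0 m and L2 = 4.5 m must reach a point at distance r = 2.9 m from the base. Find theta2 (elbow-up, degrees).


cos(theta2) = (r^2 - L1^2 - L2^2) / (2*L1*L2)
cos(theta2) = (8.41 - 9.0 - 20.25) / 27.0
cos(theta2) = -0.771852
theta2 = 140.5205 degrees


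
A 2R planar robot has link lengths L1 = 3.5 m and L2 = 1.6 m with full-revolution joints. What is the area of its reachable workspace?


r_max = L1 + L2 = 5.1 m
r_min = |L1 - L2| = 1.9 m
Area = pi*(r_max^2 - r_min^2)
= pi*(26.01 - 3.61)
= pi * 22.4
= 70.3717 m^2


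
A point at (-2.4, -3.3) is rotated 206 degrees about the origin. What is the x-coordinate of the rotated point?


x' = x*cos(theta) - y*sin(theta)
cos(206 deg) = -0.8988, sin(206 deg) = -0.4384
x' = -2.4 * -0.8988 - -3.3 * -0.4384
= 2.1571 - 1.4466
= 0.7105


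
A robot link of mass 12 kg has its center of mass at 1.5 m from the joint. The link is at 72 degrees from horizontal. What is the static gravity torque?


tau = m*g*L*cos(angle)
= 12 * 9.81 * 1.5 * cos(72 deg)
= 12 * 9.81 * 1.5 * 0.309
= 54.5662 Nm


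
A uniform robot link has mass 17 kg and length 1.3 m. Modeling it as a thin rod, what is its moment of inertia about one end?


I = (1/3) * m * L^2
= (1/3) * 17 * 1.3^2
= 0.333333 * 17 * 1.69
= 9.5767 kg*m^2


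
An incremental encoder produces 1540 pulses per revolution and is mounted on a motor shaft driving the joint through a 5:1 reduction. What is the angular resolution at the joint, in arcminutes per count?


counts per rev = 1540
effective counts at joint = 1540 * 5 = 7700
resolution = 360*60 / 7700
= 2.8052 arcmin/count


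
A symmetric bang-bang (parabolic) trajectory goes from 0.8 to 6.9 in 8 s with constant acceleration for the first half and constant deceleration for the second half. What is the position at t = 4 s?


Symmetric rest-to-rest: each phase covers (pf-p0)/2 in time T/2. 0.5*a*(T/2)^2 = (pf-p0)/2 => a = 4*(pf-p0)/T^2
a = 4*(6.9-0.8)/8^2 = 0.3813
t = 4 is in the acceleration phase (t <= T/2).
p = p0 + 0.5*a*t^2 = 0.8 + 0.5*0.3813*4^2
= 3.85


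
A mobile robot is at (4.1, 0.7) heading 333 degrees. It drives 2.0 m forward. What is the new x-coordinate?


x_new = x0 + d*cos(theta)
= 4.1 + 2.0*cos(333)
= 4.1 + 1.782
= 5.882


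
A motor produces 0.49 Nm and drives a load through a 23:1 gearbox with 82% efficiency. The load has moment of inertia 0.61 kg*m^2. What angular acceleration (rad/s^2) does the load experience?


tau_out = tau_motor * N * eta
= 0.49 * 23 * 0.82 = 9.2414 Nm
alpha = tau_out / I = 9.2414 / 0.61
= 15.1498 rad/s^2


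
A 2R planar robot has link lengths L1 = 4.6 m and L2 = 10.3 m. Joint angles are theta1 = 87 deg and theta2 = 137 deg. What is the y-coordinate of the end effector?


Convert angles to radians: theta1 = 1.5184, theta2 = 2.3911
y = L1*sin(theta1) + L2*sin(theta1+theta2)
y = 4.5937 + -7.155
y = -2.5613


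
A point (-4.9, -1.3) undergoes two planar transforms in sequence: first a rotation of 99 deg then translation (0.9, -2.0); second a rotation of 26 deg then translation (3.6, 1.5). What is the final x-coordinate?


After transform 1:
x1 = cos(99)*-4.9 - sin(99)*-1.3 + 0.9 = 2.9505
y1 = sin(99)*-4.9 + cos(99)*-1.3 + -2.0 = -6.6363
After transform 2:
x2 = cos(26)*2.9505 - sin(26)*-6.6363 + 3.6
= 9.1611


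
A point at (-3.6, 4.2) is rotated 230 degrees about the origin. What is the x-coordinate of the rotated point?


x' = x*cos(theta) - y*sin(theta)
cos(230 deg) = -0.6428, sin(230 deg) = -0.766
x' = -3.6 * -0.6428 - 4.2 * -0.766
= 2.314 - -3.2174
= 5.5314


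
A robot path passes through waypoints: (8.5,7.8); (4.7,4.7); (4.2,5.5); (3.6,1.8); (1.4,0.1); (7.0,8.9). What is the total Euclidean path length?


Segment lengths:
  seg1 = sqrt((-3.8)^2 + (-3.1)^2) = 4.9041
  seg2 = sqrt((-0.5)^2 + (0.8)^2) = 0.9434
  seg3 = sqrt((-0.6)^2 + (-3.7)^2) = 3.7483
  seg4 = sqrt((-2.2)^2 + (-1.7)^2) = 2.7803
  seg5 = sqrt((5.6)^2 + (8.8)^2) = 10.4307
Total = 22.8068


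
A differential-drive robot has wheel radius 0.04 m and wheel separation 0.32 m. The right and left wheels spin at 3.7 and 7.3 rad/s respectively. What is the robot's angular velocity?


vR = r*wR = 0.04*3.7 = 0.148 m/s
vL = r*wL = 0.04*7.3 = 0.292 m/s
v = (vR+vL)/2 = 0.22 m/s
omega = (vR-vL)/L = -0.45 rad/s
angular velocity = -0.45 rad/s


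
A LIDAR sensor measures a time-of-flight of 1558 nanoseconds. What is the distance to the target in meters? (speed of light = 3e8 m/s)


tof = 1558 ns = 1.558e-06 s
dist = c * tof / 2
= 3e8 * 1.558e-06 / 2
= 233.7 m


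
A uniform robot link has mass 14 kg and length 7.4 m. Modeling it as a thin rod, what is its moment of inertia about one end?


I = (1/3) * m * L^2
= (1/3) * 14 * 7.4^2
= 0.333333 * 14 * 54.76
= 255.5467 kg*m^2


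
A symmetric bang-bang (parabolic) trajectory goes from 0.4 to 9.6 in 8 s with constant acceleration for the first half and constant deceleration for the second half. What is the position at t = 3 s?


Symmetric rest-to-rest: each phase covers (pf-p0)/2 in time T/2. 0.5*a*(T/2)^2 = (pf-p0)/2 => a = 4*(pf-p0)/T^2
a = 4*(9.6-0.4)/8^2 = 0.575
t = 3 is in the acceleration phase (t <= T/2).
p = p0 + 0.5*a*t^2 = 0.4 + 0.5*0.575*3^2
= 2.9875


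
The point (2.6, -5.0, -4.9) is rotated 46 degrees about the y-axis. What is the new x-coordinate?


Rotation about y-axis: x' = x*cos(theta) + z*sin(theta)
= 2.6 * 0.6947 + -4.9 * 0.7193
= -1.7187


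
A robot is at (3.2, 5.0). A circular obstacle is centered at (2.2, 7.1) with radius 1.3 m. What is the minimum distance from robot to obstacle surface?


center_dist = sqrt((3.2-2.2)^2 + (5.0-7.1)^2)
= sqrt(1.0 + 4.41)
= 2.3259
min_dist = center_dist - radius = 2.3259 - 1.3 = 1.0259 m


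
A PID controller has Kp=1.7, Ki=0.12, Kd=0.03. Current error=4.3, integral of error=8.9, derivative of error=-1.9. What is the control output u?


u = Kp*e + Ki*int(e) + Kd*de/dt
= 1.7*4.3 + 0.12*8.9 + 0.03*(-1.9)
= 7.31 + 1.068 + -0.057
= 8.321


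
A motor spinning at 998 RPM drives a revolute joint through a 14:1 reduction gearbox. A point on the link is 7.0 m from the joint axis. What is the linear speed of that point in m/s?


omega_motor = 998 * 2*pi/60 = 104.5103 rad/s
omega_joint = omega_motor / 14 = 7.465 rad/s
v = omega_joint * r = 7.465 * 7.0
= 52.2552 m/s


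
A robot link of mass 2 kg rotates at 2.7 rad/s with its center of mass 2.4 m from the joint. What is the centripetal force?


F = m * omega^2 * r
= 2 * 2.7^2 * 2.4
= 2 * 7.29 * 2.4
= 34.992 N


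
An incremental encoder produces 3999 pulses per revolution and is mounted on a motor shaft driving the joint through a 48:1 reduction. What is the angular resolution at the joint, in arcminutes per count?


counts per rev = 3999
effective counts at joint = 3999 * 48 = 191952
resolution = 360*60 / 191952
= 0.1125 arcmin/count


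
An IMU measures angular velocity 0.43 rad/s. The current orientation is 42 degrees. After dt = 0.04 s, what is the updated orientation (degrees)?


delta_theta = w * dt = 0.43 * 0.04 = 0.0172 rad
= 0.9855 deg
theta_new = 42 + 0.9855 = 42.9855 deg


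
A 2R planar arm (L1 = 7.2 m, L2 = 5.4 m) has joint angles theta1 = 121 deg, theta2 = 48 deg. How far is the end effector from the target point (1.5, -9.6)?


End effector via forward kinematics:
x = L1*cos(t1) + L2*cos(t1+t2) = -9.0091
y = L1*sin(t1) + L2*sin(t1+t2) = 7.202
Distance to target:
d = sqrt((1.5 - -9.0091)^2 + (-9.6 - 7.202)^2)
= sqrt(110.4404 + 282.3063)
= 19.8178 m


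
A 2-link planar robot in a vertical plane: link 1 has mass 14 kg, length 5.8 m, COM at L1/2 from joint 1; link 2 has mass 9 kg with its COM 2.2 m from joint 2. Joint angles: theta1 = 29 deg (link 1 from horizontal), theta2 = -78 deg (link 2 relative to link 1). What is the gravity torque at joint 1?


Horizontal distance from joint 1 to link-1 COM:
  x_c1 = (L1/2)*cos(t1) = 2.9 * 0.8746 = 2.5364 m
Horizontal distance from joint 1 to link-2 COM:
  x_c2 = L1*cos(t1) + Lc2*cos(t1+t2)
       = 5.8*0.8746 + 2.2*0.6561 = 6.5161 m
tau1 = m1*g*x_c1 + m2*g*x_c2
     = 14*9.81*2.5364 + 9*9.81*6.5161
     = 348.3488 + 575.3086
     = 923.6574 Nm


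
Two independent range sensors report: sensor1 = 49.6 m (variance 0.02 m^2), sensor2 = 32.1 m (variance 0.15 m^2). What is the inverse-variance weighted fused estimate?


w1 = (1/var1) / (1/var1 + 1/var2)
   = 50.0 / (50.0 + 6.6667) = 0.8824
w2 = 1 - w1 = 0.1176
fused = w1*s1 + w2*s2 = 43.7647 + 3.7765
= 47.5412 m


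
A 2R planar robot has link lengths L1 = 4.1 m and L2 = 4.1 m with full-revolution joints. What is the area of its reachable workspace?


r_max = L1 + L2 = 8.2 m
r_min = |L1 - L2| = 0.0 m
Area = pi*(r_max^2 - r_min^2)
= pi*(67.24 - 0.0)
= pi * 67.24
= 211.2407 m^2


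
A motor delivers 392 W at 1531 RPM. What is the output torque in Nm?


omega = 1531 * 2*pi/60 = 160.3259 rad/s
tau = P / omega = 392 / 160.3259
= 2.445 Nm


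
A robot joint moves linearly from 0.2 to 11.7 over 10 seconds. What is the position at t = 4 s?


s = t/T = 4/10 = 0.4
p(t) = p0 + (pf-p0)*s
= 0.2 + (11.7 - 0.2) * 0.4
= 4.8


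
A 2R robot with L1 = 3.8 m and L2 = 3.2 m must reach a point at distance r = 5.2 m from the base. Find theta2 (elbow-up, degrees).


cos(theta2) = (r^2 - L1^2 - L2^2) / (2*L1*L2)
cos(theta2) = (27.04 - 14.44 - 10.24) / 24.32
cos(theta2) = 0.097039
theta2 = 84.4313 degrees


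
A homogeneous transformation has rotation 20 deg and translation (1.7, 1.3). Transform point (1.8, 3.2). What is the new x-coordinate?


x' = cos(theta)*px - sin(theta)*py + tx
= 0.9397*1.8 - 0.342*3.2 + 1.7
= 2.297


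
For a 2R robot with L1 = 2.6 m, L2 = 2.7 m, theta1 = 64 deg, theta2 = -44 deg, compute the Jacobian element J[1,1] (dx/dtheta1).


J[1,1] = -L1*sin(t1) - L2*sin(t1+t2)
= -2.6*sin(64) - 2.7*sin(20)
= -3.2603


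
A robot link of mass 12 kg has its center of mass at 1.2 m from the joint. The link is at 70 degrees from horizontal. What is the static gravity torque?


tau = m*g*L*cos(angle)
= 12 * 9.81 * 1.2 * cos(70 deg)
= 12 * 9.81 * 1.2 * 0.342
= 48.3151 Nm


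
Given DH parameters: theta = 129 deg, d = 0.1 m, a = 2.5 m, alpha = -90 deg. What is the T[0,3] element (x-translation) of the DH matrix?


T[0,3] = a * cos(theta)
= 2.5 * cos(129 deg)
= 2.5 * -0.6293
= -1.5733


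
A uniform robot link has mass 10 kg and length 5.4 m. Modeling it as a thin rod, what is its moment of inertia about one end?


I = (1/3) * m * L^2
= (1/3) * 10 * 5.4^2
= 0.333333 * 10 * 29.16
= 97.2 kg*m^2


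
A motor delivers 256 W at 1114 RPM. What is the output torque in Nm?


omega = 1114 * 2*pi/60 = 116.6578 rad/s
tau = P / omega = 256 / 116.6578
= 2.1945 Nm


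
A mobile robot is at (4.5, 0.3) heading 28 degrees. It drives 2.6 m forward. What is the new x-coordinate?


x_new = x0 + d*cos(theta)
= 4.5 + 2.6*cos(28)
= 4.5 + 2.2957
= 6.7957


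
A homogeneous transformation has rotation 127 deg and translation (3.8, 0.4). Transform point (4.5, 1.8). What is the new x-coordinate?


x' = cos(theta)*px - sin(theta)*py + tx
= -0.6018*4.5 - 0.7986*1.8 + 3.8
= -0.3457


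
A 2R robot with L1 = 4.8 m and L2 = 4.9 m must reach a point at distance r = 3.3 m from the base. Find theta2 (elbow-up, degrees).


cos(theta2) = (r^2 - L1^2 - L2^2) / (2*L1*L2)
cos(theta2) = (10.89 - 23.04 - 24.01) / 47.04
cos(theta2) = -0.768707
theta2 = 140.238 degrees


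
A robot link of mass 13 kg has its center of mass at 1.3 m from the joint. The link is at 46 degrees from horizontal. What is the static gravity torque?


tau = m*g*L*cos(angle)
= 13 * 9.81 * 1.3 * cos(46 deg)
= 13 * 9.81 * 1.3 * 0.6947
= 115.1667 Nm


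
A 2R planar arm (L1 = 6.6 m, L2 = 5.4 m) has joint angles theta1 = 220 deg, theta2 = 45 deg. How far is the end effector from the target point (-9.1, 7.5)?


End effector via forward kinematics:
x = L1*cos(t1) + L2*cos(t1+t2) = -5.5265
y = L1*sin(t1) + L2*sin(t1+t2) = -9.6218
Distance to target:
d = sqrt((-9.1 - -5.5265)^2 + (7.5 - -9.6218)^2)
= sqrt(12.7697 + 293.1577)
= 17.4908 m


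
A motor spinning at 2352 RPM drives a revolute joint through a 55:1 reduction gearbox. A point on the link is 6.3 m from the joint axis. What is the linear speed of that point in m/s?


omega_motor = 2352 * 2*pi/60 = 246.3009 rad/s
omega_joint = omega_motor / 55 = 4.4782 rad/s
v = omega_joint * r = 4.4782 * 6.3
= 28.2126 m/s


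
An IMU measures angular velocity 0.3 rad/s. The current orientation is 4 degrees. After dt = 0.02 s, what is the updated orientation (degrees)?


delta_theta = w * dt = 0.3 * 0.02 = 0.006 rad
= 0.3438 deg
theta_new = 4 + 0.3438 = 4.3438 deg


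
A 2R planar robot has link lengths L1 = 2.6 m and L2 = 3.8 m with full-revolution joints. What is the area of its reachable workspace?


r_max = L1 + L2 = 6.4 m
r_min = |L1 - L2| = 1.2 m
Area = pi*(r_max^2 - r_min^2)
= pi*(40.96 - 1.44)
= pi * 39.52
= 124.1557 m^2


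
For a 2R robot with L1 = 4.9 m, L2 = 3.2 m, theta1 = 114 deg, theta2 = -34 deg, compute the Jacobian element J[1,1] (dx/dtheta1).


J[1,1] = -L1*sin(t1) - L2*sin(t1+t2)
= -4.9*sin(114) - 3.2*sin(80)
= -7.6278


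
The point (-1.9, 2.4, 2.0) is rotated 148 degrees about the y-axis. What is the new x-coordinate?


Rotation about y-axis: x' = x*cos(theta) + z*sin(theta)
= -1.9 * -0.848 + 2.0 * 0.5299
= 2.6711


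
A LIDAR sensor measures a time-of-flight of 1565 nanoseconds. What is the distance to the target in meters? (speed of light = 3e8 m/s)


tof = 1565 ns = 1.565e-06 s
dist = c * tof / 2
= 3e8 * 1.565e-06 / 2
= 234.75 m


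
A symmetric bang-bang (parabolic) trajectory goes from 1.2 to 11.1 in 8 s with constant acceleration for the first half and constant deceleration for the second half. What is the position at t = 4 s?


Symmetric rest-to-rest: each phase covers (pf-p0)/2 in time T/2. 0.5*a*(T/2)^2 = (pf-p0)/2 => a = 4*(pf-p0)/T^2
a = 4*(11.1-1.2)/8^2 = 0.6188
t = 4 is in the acceleration phase (t <= T/2).
p = p0 + 0.5*a*t^2 = 1.2 + 0.5*0.6188*4^2
= 6.15


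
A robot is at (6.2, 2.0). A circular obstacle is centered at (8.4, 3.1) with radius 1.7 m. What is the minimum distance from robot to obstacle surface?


center_dist = sqrt((6.2-8.4)^2 + (2.0-3.1)^2)
= sqrt(4.84 + 1.21)
= 2.4597
min_dist = center_dist - radius = 2.4597 - 1.7 = 0.7597 m


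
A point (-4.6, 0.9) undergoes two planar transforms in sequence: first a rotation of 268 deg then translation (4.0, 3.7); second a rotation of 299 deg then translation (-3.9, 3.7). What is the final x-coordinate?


After transform 1:
x1 = cos(268)*-4.6 - sin(268)*0.9 + 4.0 = 5.06
y1 = sin(268)*-4.6 + cos(268)*0.9 + 3.7 = 8.2658
After transform 2:
x2 = cos(299)*5.06 - sin(299)*8.2658 + -3.9
= 5.7826


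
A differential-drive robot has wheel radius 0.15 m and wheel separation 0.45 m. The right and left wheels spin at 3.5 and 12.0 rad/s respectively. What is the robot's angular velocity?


vR = r*wR = 0.15*3.5 = 0.525 m/s
vL = r*wL = 0.15*12.0 = 1.8 m/s
v = (vR+vL)/2 = 1.1625 m/s
omega = (vR-vL)/L = -2.8333 rad/s
angular velocity = -2.8333 rad/s


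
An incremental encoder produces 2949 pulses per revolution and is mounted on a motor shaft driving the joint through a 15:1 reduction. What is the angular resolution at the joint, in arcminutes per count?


counts per rev = 2949
effective counts at joint = 2949 * 15 = 44235
resolution = 360*60 / 44235
= 0.4883 arcmin/count


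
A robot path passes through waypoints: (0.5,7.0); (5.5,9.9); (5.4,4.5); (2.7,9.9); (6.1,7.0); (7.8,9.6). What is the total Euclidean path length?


Segment lengths:
  seg1 = sqrt((5.0)^2 + (2.9)^2) = 5.7801
  seg2 = sqrt((-0.1)^2 + (-5.4)^2) = 5.4009
  seg3 = sqrt((-2.7)^2 + (5.4)^2) = 6.0374
  seg4 = sqrt((3.4)^2 + (-2.9)^2) = 4.4688
  seg5 = sqrt((1.7)^2 + (2.6)^2) = 3.1064
Total = 24.7937


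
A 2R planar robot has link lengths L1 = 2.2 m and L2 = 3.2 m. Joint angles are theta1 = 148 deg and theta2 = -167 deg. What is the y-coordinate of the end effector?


Convert angles to radians: theta1 = 2.5831, theta2 = -2.9147
y = L1*sin(theta1) + L2*sin(theta1+theta2)
y = 1.1658 + -1.0418
y = 0.124


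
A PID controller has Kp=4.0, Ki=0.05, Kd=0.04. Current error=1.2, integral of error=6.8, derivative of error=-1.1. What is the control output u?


u = Kp*e + Ki*int(e) + Kd*de/dt
= 4.0*1.2 + 0.05*6.8 + 0.04*(-1.1)
= 4.8 + 0.34 + -0.044
= 5.096


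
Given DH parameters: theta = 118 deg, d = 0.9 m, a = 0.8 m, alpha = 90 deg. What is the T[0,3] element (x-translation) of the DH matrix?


T[0,3] = a * cos(theta)
= 0.8 * cos(118 deg)
= 0.8 * -0.4695
= -0.3756


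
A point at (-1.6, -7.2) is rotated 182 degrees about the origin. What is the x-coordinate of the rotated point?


x' = x*cos(theta) - y*sin(theta)
cos(182 deg) = -0.9994, sin(182 deg) = -0.0349
x' = -1.6 * -0.9994 - -7.2 * -0.0349
= 1.599 - 0.2513
= 1.3477


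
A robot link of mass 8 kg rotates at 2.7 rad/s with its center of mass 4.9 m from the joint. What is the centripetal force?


F = m * omega^2 * r
= 8 * 2.7^2 * 4.9
= 8 * 7.29 * 4.9
= 285.768 N


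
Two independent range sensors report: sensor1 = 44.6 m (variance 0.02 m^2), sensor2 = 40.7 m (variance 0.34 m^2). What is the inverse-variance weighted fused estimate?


w1 = (1/var1) / (1/var1 + 1/var2)
   = 50.0 / (50.0 + 2.9412) = 0.9444
w2 = 1 - w1 = 0.0556
fused = w1*s1 + w2*s2 = 42.1222 + 2.2611
= 44.3833 m


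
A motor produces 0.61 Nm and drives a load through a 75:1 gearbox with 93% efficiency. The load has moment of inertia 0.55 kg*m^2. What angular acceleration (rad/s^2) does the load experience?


tau_out = tau_motor * N * eta
= 0.61 * 75 * 0.93 = 42.5475 Nm
alpha = tau_out / I = 42.5475 / 0.55
= 77.3591 rad/s^2


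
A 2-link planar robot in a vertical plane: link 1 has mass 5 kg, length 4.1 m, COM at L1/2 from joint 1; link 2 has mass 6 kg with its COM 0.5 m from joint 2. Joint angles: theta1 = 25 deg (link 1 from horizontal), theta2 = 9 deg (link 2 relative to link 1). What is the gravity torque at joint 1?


Horizontal distance from joint 1 to link-1 COM:
  x_c1 = (L1/2)*cos(t1) = 2.05 * 0.9063 = 1.8579 m
Horizontal distance from joint 1 to link-2 COM:
  x_c2 = L1*cos(t1) + Lc2*cos(t1+t2)
       = 4.1*0.9063 + 0.5*0.829 = 4.1304 m
tau1 = m1*g*x_c1 + m2*g*x_c2
     = 5*9.81*1.8579 + 6*9.81*4.1304
     = 91.1315 + 243.1142
     = 334.2457 Nm


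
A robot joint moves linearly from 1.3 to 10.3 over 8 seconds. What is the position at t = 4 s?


s = t/T = 4/8 = 0.5
p(t) = p0 + (pf-p0)*s
= 1.3 + (10.3 - 1.3) * 0.5
= 5.8


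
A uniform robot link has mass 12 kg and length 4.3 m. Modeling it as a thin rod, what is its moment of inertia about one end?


I = (1/3) * m * L^2
= (1/3) * 12 * 4.3^2
= 0.333333 * 12 * 18.49
= 73.96 kg*m^2


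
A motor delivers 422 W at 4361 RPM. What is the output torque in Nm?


omega = 4361 * 2*pi/60 = 456.6829 rad/s
tau = P / omega = 422 / 456.6829
= 0.9241 Nm


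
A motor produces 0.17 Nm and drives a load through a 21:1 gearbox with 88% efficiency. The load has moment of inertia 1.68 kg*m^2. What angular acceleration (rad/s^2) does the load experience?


tau_out = tau_motor * N * eta
= 0.17 * 21 * 0.88 = 3.1416 Nm
alpha = tau_out / I = 3.1416 / 1.68
= 1.87 rad/s^2


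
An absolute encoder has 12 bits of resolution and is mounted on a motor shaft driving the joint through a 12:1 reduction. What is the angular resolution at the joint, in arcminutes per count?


counts = 2^12 = 4096
effective counts at joint = 4096 * 12 = 49152
resolution = 360*60 / 49152
= 0.4395 arcmin/count


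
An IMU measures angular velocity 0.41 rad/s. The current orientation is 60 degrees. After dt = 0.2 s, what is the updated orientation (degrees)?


delta_theta = w * dt = 0.41 * 0.2 = 0.082 rad
= 4.6983 deg
theta_new = 60 + 4.6983 = 64.6983 deg


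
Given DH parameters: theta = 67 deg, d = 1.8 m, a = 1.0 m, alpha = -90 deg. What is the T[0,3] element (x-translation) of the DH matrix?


T[0,3] = a * cos(theta)
= 1.0 * cos(67 deg)
= 1.0 * 0.3907
= 0.3907


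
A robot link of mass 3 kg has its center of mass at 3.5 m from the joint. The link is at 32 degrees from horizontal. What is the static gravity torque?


tau = m*g*L*cos(angle)
= 3 * 9.81 * 3.5 * cos(32 deg)
= 3 * 9.81 * 3.5 * 0.848
= 87.3532 Nm


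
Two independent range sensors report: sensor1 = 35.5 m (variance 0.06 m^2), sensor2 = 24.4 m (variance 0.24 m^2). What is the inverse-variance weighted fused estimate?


w1 = (1/var1) / (1/var1 + 1/var2)
   = 16.6667 / (16.6667 + 4.1667) = 0.8
w2 = 1 - w1 = 0.2
fused = w1*s1 + w2*s2 = 28.4 + 4.88
= 33.28 m


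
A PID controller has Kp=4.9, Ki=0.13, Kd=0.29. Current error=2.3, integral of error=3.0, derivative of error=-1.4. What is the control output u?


u = Kp*e + Ki*int(e) + Kd*de/dt
= 4.9*2.3 + 0.13*3.0 + 0.29*(-1.4)
= 11.27 + 0.39 + -0.406
= 11.254


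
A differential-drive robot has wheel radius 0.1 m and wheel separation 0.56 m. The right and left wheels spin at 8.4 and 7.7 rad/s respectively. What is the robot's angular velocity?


vR = r*wR = 0.1*8.4 = 0.84 m/s
vL = r*wL = 0.1*7.7 = 0.77 m/s
v = (vR+vL)/2 = 0.805 m/s
omega = (vR-vL)/L = 0.125 rad/s
angular velocity = 0.125 rad/s


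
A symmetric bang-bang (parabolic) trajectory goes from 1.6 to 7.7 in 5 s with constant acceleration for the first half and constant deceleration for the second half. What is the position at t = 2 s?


Symmetric rest-to-rest: each phase covers (pf-p0)/2 in time T/2. 0.5*a*(T/2)^2 = (pf-p0)/2 => a = 4*(pf-p0)/T^2
a = 4*(7.7-1.6)/5^2 = 0.976
t = 2 is in the acceleration phase (t <= T/2).
p = p0 + 0.5*a*t^2 = 1.6 + 0.5*0.976*2^2
= 3.552


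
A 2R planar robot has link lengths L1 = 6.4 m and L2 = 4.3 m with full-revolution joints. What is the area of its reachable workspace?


r_max = L1 + L2 = 10.7 m
r_min = |L1 - L2| = 2.1 m
Area = pi*(r_max^2 - r_min^2)
= pi*(114.49 - 4.41)
= pi * 110.08
= 345.8265 m^2


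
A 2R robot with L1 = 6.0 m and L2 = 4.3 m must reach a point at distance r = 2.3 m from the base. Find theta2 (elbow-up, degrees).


cos(theta2) = (r^2 - L1^2 - L2^2) / (2*L1*L2)
cos(theta2) = (5.29 - 36.0 - 18.49) / 51.6
cos(theta2) = -0.953488
theta2 = 162.4565 degrees


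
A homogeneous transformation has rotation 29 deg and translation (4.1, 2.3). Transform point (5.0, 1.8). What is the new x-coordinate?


x' = cos(theta)*px - sin(theta)*py + tx
= 0.8746*5.0 - 0.4848*1.8 + 4.1
= 7.6004


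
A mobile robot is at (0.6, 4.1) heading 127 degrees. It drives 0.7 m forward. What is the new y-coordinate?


y_new = y0 + d*sin(theta)
= 4.1 + 0.7*sin(127)
= 4.1 + 0.559
= 4.659


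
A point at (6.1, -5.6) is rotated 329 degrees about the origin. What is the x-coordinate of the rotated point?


x' = x*cos(theta) - y*sin(theta)
cos(329 deg) = 0.8572, sin(329 deg) = -0.515
x' = 6.1 * 0.8572 - -5.6 * -0.515
= 5.2287 - 2.8842
= 2.3445


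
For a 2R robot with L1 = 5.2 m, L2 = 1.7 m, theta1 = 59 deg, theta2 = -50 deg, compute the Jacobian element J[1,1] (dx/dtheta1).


J[1,1] = -L1*sin(t1) - L2*sin(t1+t2)
= -5.2*sin(59) - 1.7*sin(9)
= -4.7232


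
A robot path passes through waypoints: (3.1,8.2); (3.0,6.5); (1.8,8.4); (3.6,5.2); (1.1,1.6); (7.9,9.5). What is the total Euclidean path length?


Segment lengths:
  seg1 = sqrt((-0.1)^2 + (-1.7)^2) = 1.7029
  seg2 = sqrt((-1.2)^2 + (1.9)^2) = 2.2472
  seg3 = sqrt((1.8)^2 + (-3.2)^2) = 3.6715
  seg4 = sqrt((-2.5)^2 + (-3.6)^2) = 4.3829
  seg5 = sqrt((6.8)^2 + (7.9)^2) = 10.4235
Total = 22.4281


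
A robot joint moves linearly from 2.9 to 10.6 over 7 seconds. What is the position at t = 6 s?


s = t/T = 6/7 = 0.8571
p(t) = p0 + (pf-p0)*s
= 2.9 + (10.6 - 2.9) * 0.8571
= 9.5


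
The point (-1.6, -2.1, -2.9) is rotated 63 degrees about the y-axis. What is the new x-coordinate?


Rotation about y-axis: x' = x*cos(theta) + z*sin(theta)
= -1.6 * 0.454 + -2.9 * 0.891
= -3.3103


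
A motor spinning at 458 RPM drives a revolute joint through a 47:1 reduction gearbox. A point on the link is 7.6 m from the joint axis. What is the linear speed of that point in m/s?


omega_motor = 458 * 2*pi/60 = 47.9616 rad/s
omega_joint = omega_motor / 47 = 1.0205 rad/s
v = omega_joint * r = 1.0205 * 7.6
= 7.7555 m/s


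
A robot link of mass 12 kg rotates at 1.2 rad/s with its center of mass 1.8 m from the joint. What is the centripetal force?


F = m * omega^2 * r
= 12 * 1.2^2 * 1.8
= 12 * 1.44 * 1.8
= 31.104 N


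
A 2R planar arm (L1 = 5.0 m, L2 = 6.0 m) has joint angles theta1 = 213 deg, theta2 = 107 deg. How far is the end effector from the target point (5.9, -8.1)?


End effector via forward kinematics:
x = L1*cos(t1) + L2*cos(t1+t2) = 0.4029
y = L1*sin(t1) + L2*sin(t1+t2) = -6.5799
Distance to target:
d = sqrt((5.9 - 0.4029)^2 + (-8.1 - -6.5799)^2)
= sqrt(30.218 + 2.3106)
= 5.7034 m


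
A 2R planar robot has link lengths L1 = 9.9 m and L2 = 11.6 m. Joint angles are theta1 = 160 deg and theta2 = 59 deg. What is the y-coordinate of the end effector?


Convert angles to radians: theta1 = 2.7925, theta2 = 1.0297
y = L1*sin(theta1) + L2*sin(theta1+theta2)
y = 3.386 + -7.3001
y = -3.9141


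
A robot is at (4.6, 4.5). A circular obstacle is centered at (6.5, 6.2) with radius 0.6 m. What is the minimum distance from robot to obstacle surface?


center_dist = sqrt((4.6-6.5)^2 + (4.5-6.2)^2)
= sqrt(3.61 + 2.89)
= 2.5495
min_dist = center_dist - radius = 2.5495 - 0.6 = 1.9495 m


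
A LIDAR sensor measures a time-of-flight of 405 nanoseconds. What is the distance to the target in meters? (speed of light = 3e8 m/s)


tof = 405 ns = 4.05e-07 s
dist = c * tof / 2
= 3e8 * 4.05e-07 / 2
= 60.75 m
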